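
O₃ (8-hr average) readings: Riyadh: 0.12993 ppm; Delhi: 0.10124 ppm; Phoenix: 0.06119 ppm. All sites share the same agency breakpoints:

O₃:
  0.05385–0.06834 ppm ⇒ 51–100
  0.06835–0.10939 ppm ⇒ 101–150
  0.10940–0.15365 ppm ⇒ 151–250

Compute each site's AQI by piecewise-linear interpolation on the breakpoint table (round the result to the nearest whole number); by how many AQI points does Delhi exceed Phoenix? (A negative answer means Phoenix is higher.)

Riyadh 0.12993: bracket 0.10940–0.15365 → index 151–250; slope 99/0.04425, offset 0.02053.
AQI = 151 + 99/0.04425·0.02053 ≈ 196.93 ⇒ 197.
Delhi: 0.10124 lies in 0.06835–0.10939, so I_lo=101, I_hi=150, C_lo=0.06835, C_hi=0.10939.
(150−101)/(0.10939−0.06835) × (0.10124−0.06835) + 101 = 49/0.04104 × 0.03289 + 101 ≈ 140.27 → 140.
Phoenix: row 0.05385–0.06834 (AQI 51–100). (100−51)·(0.06119−0.05385)/(0.06834−0.05385) + 51 = 49·0.00734/0.01449 + 51 ≈ 75.82 → 76.
AQIs: Riyadh=197, Delhi=140, Phoenix=76. Delhi (140) − Phoenix (76) = 64.

64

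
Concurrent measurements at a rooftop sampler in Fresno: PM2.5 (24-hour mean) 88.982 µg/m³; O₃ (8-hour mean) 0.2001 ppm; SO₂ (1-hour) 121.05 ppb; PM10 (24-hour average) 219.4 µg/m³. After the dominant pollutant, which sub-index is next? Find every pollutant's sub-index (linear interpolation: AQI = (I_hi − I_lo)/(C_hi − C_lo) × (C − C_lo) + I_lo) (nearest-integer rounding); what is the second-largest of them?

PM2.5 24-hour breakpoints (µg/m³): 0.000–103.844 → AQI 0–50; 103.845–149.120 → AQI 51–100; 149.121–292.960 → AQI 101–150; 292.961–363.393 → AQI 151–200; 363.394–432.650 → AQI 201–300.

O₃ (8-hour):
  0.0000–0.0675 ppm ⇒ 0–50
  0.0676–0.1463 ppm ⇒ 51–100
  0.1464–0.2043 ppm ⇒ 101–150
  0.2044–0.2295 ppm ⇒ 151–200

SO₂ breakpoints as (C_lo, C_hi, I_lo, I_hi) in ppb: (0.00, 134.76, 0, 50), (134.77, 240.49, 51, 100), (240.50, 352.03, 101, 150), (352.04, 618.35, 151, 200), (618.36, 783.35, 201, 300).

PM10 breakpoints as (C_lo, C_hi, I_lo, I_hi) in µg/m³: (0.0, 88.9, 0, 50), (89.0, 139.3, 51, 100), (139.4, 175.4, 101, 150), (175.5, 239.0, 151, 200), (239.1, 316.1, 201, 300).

PM2.5: 88.982 ∈ [0.000, 103.844] ↔ index [0, 50].
0 + (88.982−0.000)·(50−0)/(103.844−0.000) = 0 + 88.982·50/103.844 ≈ 42.84, so AQI = 43.
O₃: 0.2001 ∈ [0.1464, 0.2043] ↔ index [101, 150].
101 + (0.2001−0.1464)·(150−101)/(0.2043−0.1464) = 101 + 0.0537·49/0.0579 ≈ 146.45, so AQI = 146.
SO₂ 121.05: bracket 0.00–134.76 → index 0–50; slope 50/134.76, offset 121.05.
AQI = 0 + 50/134.76·121.05 ≈ 44.91 ⇒ 45.
PM10: 219.4 lies in 175.5–239.0, so I_lo=151, I_hi=200, C_lo=175.5, C_hi=239.0.
(200−151)/(239.0−175.5) × (219.4−175.5) + 151 = 49/63.5 × 43.9 + 151 ≈ 184.88 → 185.
Sub-indices: PM2.5→43, O₃→146, SO₂→45, PM10→185. Ranked high→low: 185, 146, 45, 43. Second-highest sub-index = 146.

146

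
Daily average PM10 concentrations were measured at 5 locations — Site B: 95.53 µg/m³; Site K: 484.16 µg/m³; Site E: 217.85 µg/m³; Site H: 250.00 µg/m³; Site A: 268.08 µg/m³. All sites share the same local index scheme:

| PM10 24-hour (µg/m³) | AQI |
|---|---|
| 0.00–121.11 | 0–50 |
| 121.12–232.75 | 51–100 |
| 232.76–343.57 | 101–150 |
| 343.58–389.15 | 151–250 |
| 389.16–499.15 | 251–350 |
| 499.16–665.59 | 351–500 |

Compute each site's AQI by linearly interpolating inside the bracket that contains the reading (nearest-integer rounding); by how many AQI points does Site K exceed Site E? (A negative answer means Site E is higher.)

244

Site B: row 0.00–121.11 (AQI 0–50). (50−0)·(95.53−0.00)/(121.11−0.00) + 0 = 50·95.53/121.11 + 0 ≈ 39.44 → 39.
Site K: row 389.16–499.15 (AQI 251–350). (350−251)·(484.16−389.16)/(499.15−389.16) + 251 = 99·95.00/109.99 + 251 ≈ 336.51 → 337.
Site E 217.85: bracket 121.12–232.75 → index 51–100; slope 49/111.63, offset 96.73.
AQI = 51 + 49/111.63·96.73 ≈ 93.46 ⇒ 93.
Site H: 250.00 ∈ [232.76, 343.57] ↔ index [101, 150].
101 + (250.00−232.76)·(150−101)/(343.57−232.76) = 101 + 17.24·49/110.81 ≈ 108.62, so AQI = 109.
Site A 268.08: bracket 232.76–343.57 → index 101–150; slope 49/110.81, offset 35.32.
AQI = 101 + 49/110.81·35.32 ≈ 116.62 ⇒ 117.
AQIs: Site B=39, Site K=337, Site E=93, Site H=109, Site A=117. Site K (337) − Site E (93) = 244.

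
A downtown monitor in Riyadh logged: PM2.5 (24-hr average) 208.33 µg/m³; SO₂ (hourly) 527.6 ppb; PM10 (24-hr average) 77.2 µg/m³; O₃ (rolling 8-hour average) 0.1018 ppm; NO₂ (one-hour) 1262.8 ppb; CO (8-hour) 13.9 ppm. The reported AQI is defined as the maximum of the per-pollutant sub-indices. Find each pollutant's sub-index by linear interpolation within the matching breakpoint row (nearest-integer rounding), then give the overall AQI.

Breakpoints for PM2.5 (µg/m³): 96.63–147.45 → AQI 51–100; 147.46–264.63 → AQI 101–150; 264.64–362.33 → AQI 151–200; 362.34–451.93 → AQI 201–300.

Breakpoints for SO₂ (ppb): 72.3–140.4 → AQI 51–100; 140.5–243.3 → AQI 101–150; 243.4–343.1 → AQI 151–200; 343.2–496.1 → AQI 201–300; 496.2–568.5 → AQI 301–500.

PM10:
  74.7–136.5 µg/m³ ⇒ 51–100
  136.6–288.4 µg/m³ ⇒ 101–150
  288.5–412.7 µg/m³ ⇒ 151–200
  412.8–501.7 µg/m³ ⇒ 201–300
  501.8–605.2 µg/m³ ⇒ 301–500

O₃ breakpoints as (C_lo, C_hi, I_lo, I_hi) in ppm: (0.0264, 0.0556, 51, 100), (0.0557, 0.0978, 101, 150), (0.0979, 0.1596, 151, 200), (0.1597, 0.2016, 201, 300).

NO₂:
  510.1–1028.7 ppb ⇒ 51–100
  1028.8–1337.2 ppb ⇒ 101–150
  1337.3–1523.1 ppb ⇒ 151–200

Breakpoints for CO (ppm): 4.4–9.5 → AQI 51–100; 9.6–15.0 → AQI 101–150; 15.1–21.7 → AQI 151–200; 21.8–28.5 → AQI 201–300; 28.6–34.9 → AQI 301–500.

387

PM2.5: row 147.46–264.63 (AQI 101–150). (150−101)·(208.33−147.46)/(264.63−147.46) + 101 = 49·60.87/117.17 + 101 ≈ 126.46 → 126.
SO₂: row 496.2–568.5 (AQI 301–500). (500−301)·(527.6−496.2)/(568.5−496.2) + 301 = 199·31.4/72.3 + 301 ≈ 387.43 → 387.
PM10 77.2: bracket 74.7–136.5 → index 51–100; slope 49/61.8, offset 2.5.
AQI = 51 + 49/61.8·2.5 ≈ 52.98 ⇒ 53.
O₃: 0.1018 lies in 0.0979–0.1596, so I_lo=151, I_hi=200, C_lo=0.0979, C_hi=0.1596.
(200−151)/(0.1596−0.0979) × (0.1018−0.0979) + 151 = 49/0.0617 × 0.0039 + 151 ≈ 154.10 → 154.
NO₂ 1262.8: bracket 1028.8–1337.2 → index 101–150; slope 49/308.4, offset 234.0.
AQI = 101 + 49/308.4·234.0 ≈ 138.18 ⇒ 138.
CO: row 9.6–15.0 (AQI 101–150). (150−101)·(13.9−9.6)/(15.0−9.6) + 101 = 49·4.3/5.4 + 101 ≈ 140.02 → 140.
Sub-indices: PM2.5→126, SO₂→387, PM10→53, O₃→154, NO₂→138, CO→140. Overall AQI = max = 387; dominant pollutant is SO₂.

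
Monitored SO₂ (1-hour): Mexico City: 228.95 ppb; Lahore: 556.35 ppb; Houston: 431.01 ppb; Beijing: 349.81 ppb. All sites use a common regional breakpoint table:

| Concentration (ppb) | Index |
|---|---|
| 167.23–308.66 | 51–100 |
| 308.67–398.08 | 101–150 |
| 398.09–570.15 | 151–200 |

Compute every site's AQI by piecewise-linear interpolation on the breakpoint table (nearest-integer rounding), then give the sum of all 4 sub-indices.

552

Mexico City: row 167.23–308.66 (AQI 51–100). (100−51)·(228.95−167.23)/(308.66−167.23) + 51 = 49·61.72/141.43 + 51 ≈ 72.38 → 72.
Lahore 556.35: bracket 398.09–570.15 → index 151–200; slope 49/172.06, offset 158.26.
AQI = 151 + 49/172.06·158.26 ≈ 196.07 ⇒ 196.
Houston 431.01: bracket 398.09–570.15 → index 151–200; slope 49/172.06, offset 32.92.
AQI = 151 + 49/172.06·32.92 ≈ 160.38 ⇒ 160.
Beijing: 349.81 lies in 308.67–398.08, so I_lo=101, I_hi=150, C_lo=308.67, C_hi=398.08.
(150−101)/(398.08−308.67) × (349.81−308.67) + 101 = 49/89.41 × 41.14 + 101 ≈ 123.55 → 124.
AQIs: Mexico City=72, Lahore=196, Houston=160, Beijing=124. Sum = 72 + 196 + 160 + 124 = 552.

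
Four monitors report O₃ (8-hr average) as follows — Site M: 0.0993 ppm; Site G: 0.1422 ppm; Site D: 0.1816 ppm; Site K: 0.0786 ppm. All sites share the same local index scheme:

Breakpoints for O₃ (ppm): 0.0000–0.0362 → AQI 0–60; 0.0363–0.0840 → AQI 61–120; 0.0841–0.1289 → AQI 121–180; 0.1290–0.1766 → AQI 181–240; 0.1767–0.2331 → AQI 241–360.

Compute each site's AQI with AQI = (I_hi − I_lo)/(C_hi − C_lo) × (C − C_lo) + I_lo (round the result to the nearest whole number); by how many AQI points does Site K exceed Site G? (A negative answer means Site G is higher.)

Site M 0.0993: bracket 0.0841–0.1289 → index 121–180; slope 59/0.0448, offset 0.0152.
AQI = 121 + 59/0.0448·0.0152 ≈ 141.02 ⇒ 141.
Site G: row 0.1290–0.1766 (AQI 181–240). (240−181)·(0.1422−0.1290)/(0.1766−0.1290) + 181 = 59·0.0132/0.0476 + 181 ≈ 197.36 → 197.
Site D: 0.1816 lies in 0.1767–0.2331, so I_lo=241, I_hi=360, C_lo=0.1767, C_hi=0.2331.
(360−241)/(0.2331−0.1767) × (0.1816−0.1767) + 241 = 119/0.0564 × 0.0049 + 241 ≈ 251.34 → 251.
Site K: 0.0786 lies in 0.0363–0.0840, so I_lo=61, I_hi=120, C_lo=0.0363, C_hi=0.0840.
(120−61)/(0.0840−0.0363) × (0.0786−0.0363) + 61 = 59/0.0477 × 0.0423 + 61 ≈ 113.32 → 113.
AQIs: Site M=141, Site G=197, Site D=251, Site K=113. Site K (113) − Site G (197) = -84.

-84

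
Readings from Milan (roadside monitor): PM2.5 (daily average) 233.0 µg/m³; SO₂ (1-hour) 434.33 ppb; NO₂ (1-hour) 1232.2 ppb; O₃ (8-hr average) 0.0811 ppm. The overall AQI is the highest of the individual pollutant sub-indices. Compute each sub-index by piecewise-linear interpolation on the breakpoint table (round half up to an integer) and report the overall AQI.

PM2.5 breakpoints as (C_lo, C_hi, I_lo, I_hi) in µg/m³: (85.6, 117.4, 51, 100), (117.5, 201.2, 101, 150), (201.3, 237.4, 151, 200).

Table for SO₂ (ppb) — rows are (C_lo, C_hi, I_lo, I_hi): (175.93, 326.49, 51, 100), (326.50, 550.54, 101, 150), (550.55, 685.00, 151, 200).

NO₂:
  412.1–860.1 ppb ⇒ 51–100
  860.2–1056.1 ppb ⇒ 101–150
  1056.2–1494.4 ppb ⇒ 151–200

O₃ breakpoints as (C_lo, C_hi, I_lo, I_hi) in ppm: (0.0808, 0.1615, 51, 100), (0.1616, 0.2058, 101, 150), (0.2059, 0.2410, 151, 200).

PM2.5: row 201.3–237.4 (AQI 151–200). (200−151)·(233.0−201.3)/(237.4−201.3) + 151 = 49·31.7/36.1 + 151 ≈ 194.03 → 194.
SO₂: 434.33 lies in 326.50–550.54, so I_lo=101, I_hi=150, C_lo=326.50, C_hi=550.54.
(150−101)/(550.54−326.50) × (434.33−326.50) + 101 = 49/224.04 × 107.83 + 101 ≈ 124.58 → 125.
NO₂: 1232.2 ∈ [1056.2, 1494.4] ↔ index [151, 200].
151 + (1232.2−1056.2)·(200−151)/(1494.4−1056.2) = 151 + 176.0·49/438.2 ≈ 170.68, so AQI = 171.
O₃ 0.0811: bracket 0.0808–0.1615 → index 51–100; slope 49/0.0807, offset 0.0003.
AQI = 51 + 49/0.0807·0.0003 ≈ 51.18 ⇒ 51.
Sub-indices: PM2.5→194, SO₂→125, NO₂→171, O₃→51. Overall AQI = max = 194; dominant pollutant is PM2.5.

194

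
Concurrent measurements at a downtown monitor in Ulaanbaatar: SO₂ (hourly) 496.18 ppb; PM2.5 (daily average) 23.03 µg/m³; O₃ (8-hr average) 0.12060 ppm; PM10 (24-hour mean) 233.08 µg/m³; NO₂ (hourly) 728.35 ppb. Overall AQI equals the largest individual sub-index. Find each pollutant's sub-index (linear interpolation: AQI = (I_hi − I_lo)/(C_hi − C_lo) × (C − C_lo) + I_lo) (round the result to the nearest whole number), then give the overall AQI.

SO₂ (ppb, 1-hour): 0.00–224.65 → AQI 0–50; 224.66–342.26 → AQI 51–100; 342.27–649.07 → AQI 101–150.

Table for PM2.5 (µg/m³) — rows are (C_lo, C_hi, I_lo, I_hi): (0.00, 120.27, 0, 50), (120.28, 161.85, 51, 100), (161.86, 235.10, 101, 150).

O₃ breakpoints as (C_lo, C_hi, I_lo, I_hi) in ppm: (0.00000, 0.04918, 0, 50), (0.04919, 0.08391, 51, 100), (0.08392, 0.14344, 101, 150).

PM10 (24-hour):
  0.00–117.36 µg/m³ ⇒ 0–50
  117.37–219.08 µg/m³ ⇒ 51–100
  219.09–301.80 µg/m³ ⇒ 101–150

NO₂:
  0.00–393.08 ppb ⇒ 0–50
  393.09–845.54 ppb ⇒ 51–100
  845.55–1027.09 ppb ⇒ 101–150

SO₂ 496.18: bracket 342.27–649.07 → index 101–150; slope 49/306.80, offset 153.91.
AQI = 101 + 49/306.80·153.91 ≈ 125.58 ⇒ 126.
PM2.5 23.03: bracket 0.00–120.27 → index 0–50; slope 50/120.27, offset 23.03.
AQI = 0 + 50/120.27·23.03 ≈ 9.57 ⇒ 10.
O₃: 0.12060 ∈ [0.08392, 0.14344] ↔ index [101, 150].
101 + (0.12060−0.08392)·(150−101)/(0.14344−0.08392) = 101 + 0.03668·49/0.05952 ≈ 131.20, so AQI = 131.
PM10 233.08: bracket 219.09–301.80 → index 101–150; slope 49/82.71, offset 13.99.
AQI = 101 + 49/82.71·13.99 ≈ 109.29 ⇒ 109.
NO₂: row 393.09–845.54 (AQI 51–100). (100−51)·(728.35−393.09)/(845.54−393.09) + 51 = 49·335.26/452.45 + 51 ≈ 87.31 → 87.
Sub-indices: SO₂→126, PM2.5→10, O₃→131, PM10→109, NO₂→87. Overall AQI = max = 131; dominant pollutant is O₃.

131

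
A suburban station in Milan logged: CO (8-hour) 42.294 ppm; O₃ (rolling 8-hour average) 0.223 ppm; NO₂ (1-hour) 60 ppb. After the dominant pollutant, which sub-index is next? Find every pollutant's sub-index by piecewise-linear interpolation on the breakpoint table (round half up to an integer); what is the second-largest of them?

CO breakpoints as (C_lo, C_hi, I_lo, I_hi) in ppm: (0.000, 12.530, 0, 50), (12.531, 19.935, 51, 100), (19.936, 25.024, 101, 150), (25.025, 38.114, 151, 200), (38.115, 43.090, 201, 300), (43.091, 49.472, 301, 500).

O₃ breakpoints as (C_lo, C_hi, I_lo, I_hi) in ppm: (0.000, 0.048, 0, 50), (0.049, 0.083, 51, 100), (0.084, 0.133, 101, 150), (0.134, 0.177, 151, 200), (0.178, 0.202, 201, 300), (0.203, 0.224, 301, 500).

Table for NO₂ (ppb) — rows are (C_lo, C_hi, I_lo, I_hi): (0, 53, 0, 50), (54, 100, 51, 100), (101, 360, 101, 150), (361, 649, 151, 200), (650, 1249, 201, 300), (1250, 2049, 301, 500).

CO: 42.294 ∈ [38.115, 43.090] ↔ index [201, 300].
201 + (42.294−38.115)·(300−201)/(43.090−38.115) = 201 + 4.179·99/4.975 ≈ 284.16, so AQI = 284.
O₃: 0.223 ∈ [0.203, 0.224] ↔ index [301, 500].
301 + (0.223−0.203)·(500−301)/(0.224−0.203) = 301 + 0.020·199/0.021 ≈ 490.52, so AQI = 491.
NO₂ 60: bracket 54–100 → index 51–100; slope 49/46, offset 6.
AQI = 51 + 49/46·6 ≈ 57.39 ⇒ 57.
Sub-indices: CO→284, O₃→491, NO₂→57. Ranked high→low: 491, 284, 57. Second-highest sub-index = 284.

284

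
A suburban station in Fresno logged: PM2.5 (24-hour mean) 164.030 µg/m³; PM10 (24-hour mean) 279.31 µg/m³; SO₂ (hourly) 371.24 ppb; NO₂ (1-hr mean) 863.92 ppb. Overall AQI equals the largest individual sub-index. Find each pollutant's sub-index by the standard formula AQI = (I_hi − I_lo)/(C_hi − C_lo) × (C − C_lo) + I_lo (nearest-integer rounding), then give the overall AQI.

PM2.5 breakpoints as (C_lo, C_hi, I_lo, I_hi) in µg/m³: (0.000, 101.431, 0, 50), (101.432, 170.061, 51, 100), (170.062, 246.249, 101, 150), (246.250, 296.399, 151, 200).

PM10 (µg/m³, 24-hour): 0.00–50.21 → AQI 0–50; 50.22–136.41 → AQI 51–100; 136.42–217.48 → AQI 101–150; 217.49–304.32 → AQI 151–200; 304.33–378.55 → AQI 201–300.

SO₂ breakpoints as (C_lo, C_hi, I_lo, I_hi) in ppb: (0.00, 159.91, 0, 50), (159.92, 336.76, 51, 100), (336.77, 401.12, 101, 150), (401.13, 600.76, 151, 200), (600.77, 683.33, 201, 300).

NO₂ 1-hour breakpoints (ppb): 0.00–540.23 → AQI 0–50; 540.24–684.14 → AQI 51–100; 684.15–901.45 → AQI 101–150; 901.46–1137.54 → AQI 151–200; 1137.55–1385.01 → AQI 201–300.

186

PM2.5: 164.030 lies in 101.432–170.061, so I_lo=51, I_hi=100, C_lo=101.432, C_hi=170.061.
(100−51)/(170.061−101.432) × (164.030−101.432) + 51 = 49/68.629 × 62.598 + 51 ≈ 95.69 → 96.
PM10: 279.31 lies in 217.49–304.32, so I_lo=151, I_hi=200, C_lo=217.49, C_hi=304.32.
(200−151)/(304.32−217.49) × (279.31−217.49) + 151 = 49/86.83 × 61.82 + 151 ≈ 185.89 → 186.
SO₂ 371.24: bracket 336.77–401.12 → index 101–150; slope 49/64.35, offset 34.47.
AQI = 101 + 49/64.35·34.47 ≈ 127.25 ⇒ 127.
NO₂: 863.92 lies in 684.15–901.45, so I_lo=101, I_hi=150, C_lo=684.15, C_hi=901.45.
(150−101)/(901.45−684.15) × (863.92−684.15) + 101 = 49/217.30 × 179.77 + 101 ≈ 141.54 → 142.
Sub-indices: PM2.5→96, PM10→186, SO₂→127, NO₂→142. Overall AQI = max = 186; dominant pollutant is PM10.
AQI 186: Unhealthy.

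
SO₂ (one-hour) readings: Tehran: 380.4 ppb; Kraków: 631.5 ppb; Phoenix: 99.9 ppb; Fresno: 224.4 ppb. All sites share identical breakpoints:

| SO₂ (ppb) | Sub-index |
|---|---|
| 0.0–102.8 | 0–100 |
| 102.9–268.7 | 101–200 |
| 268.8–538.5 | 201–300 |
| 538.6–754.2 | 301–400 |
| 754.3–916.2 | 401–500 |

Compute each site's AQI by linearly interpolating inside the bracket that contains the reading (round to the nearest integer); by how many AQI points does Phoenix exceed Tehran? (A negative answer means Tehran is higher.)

-145

Tehran: 380.4 ∈ [268.8, 538.5] ↔ index [201, 300].
201 + (380.4−268.8)·(300−201)/(538.5−268.8) = 201 + 111.6·99/269.7 ≈ 241.97, so AQI = 242.
Kraków: row 538.6–754.2 (AQI 301–400). (400−301)·(631.5−538.6)/(754.2−538.6) + 301 = 99·92.9/215.6 + 301 ≈ 343.66 → 344.
Phoenix 99.9: bracket 0.0–102.8 → index 0–100; slope 100/102.8, offset 99.9.
AQI = 0 + 100/102.8·99.9 ≈ 97.18 ⇒ 97.
Fresno: 224.4 ∈ [102.9, 268.7] ↔ index [101, 200].
101 + (224.4−102.9)·(200−101)/(268.7−102.9) = 101 + 121.5·99/165.8 ≈ 173.55, so AQI = 174.
AQIs: Tehran=242, Kraków=344, Phoenix=97, Fresno=174. Phoenix (97) − Tehran (242) = -145.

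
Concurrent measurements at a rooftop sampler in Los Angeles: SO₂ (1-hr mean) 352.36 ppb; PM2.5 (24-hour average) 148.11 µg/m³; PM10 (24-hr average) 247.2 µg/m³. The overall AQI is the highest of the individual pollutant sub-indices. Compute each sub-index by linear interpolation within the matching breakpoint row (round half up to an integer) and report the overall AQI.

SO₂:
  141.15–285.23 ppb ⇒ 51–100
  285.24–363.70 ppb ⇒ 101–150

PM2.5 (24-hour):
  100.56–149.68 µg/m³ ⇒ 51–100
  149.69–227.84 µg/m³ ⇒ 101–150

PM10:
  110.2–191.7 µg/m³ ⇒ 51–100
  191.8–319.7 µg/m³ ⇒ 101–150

SO₂ 352.36: bracket 285.24–363.70 → index 101–150; slope 49/78.46, offset 67.12.
AQI = 101 + 49/78.46·67.12 ≈ 142.92 ⇒ 143.
PM2.5: row 100.56–149.68 (AQI 51–100). (100−51)·(148.11−100.56)/(149.68−100.56) + 51 = 49·47.55/49.12 + 51 ≈ 98.43 → 98.
PM10: row 191.8–319.7 (AQI 101–150). (150−101)·(247.2−191.8)/(319.7−191.8) + 101 = 49·55.4/127.9 + 101 ≈ 122.22 → 122.
Sub-indices: SO₂→143, PM2.5→98, PM10→122. Overall AQI = max = 143; dominant pollutant is SO₂.

143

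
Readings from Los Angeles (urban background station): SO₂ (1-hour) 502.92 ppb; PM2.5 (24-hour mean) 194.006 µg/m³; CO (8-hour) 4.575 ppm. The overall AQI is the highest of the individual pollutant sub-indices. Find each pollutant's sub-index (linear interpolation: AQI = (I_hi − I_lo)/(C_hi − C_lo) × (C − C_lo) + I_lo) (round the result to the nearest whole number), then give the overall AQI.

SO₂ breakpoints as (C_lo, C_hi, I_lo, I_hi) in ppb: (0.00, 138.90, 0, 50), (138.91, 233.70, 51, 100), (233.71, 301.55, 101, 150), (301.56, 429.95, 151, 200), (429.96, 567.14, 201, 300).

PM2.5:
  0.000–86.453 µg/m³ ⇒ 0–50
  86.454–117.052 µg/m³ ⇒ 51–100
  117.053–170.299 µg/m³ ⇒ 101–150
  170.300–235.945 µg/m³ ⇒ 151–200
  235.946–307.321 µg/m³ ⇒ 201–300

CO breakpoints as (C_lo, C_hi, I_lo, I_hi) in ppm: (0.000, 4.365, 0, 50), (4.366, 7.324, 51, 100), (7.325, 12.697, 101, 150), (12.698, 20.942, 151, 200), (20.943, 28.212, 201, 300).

SO₂: row 429.96–567.14 (AQI 201–300). (300−201)·(502.92−429.96)/(567.14−429.96) + 201 = 99·72.96/137.18 + 201 ≈ 253.65 → 254.
PM2.5: 194.006 lies in 170.300–235.945, so I_lo=151, I_hi=200, C_lo=170.300, C_hi=235.945.
(200−151)/(235.945−170.300) × (194.006−170.300) + 151 = 49/65.645 × 23.706 + 151 ≈ 168.70 → 169.
CO: 4.575 lies in 4.366–7.324, so I_lo=51, I_hi=100, C_lo=4.366, C_hi=7.324.
(100−51)/(7.324−4.366) × (4.575−4.366) + 51 = 49/2.958 × 0.209 + 51 ≈ 54.46 → 54.
Sub-indices: SO₂→254, PM2.5→169, CO→54. Overall AQI = max = 254; dominant pollutant is SO₂.

254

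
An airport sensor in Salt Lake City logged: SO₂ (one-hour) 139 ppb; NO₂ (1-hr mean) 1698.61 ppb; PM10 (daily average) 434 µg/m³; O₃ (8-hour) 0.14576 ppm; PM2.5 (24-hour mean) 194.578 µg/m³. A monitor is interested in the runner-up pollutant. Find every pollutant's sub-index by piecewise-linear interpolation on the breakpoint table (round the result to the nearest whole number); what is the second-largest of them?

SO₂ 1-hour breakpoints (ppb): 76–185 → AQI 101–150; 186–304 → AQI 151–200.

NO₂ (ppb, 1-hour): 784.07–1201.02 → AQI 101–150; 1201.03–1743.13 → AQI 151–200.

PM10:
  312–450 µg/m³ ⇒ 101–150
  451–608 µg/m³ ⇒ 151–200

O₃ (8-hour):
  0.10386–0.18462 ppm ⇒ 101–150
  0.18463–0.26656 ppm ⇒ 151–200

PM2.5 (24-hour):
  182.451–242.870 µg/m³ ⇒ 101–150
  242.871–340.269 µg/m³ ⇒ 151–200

144

SO₂: 139 lies in 76–185, so I_lo=101, I_hi=150, C_lo=76, C_hi=185.
(150−101)/(185−76) × (139−76) + 101 = 49/109 × 63 + 101 ≈ 129.32 → 129.
NO₂ 1698.61: bracket 1201.03–1743.13 → index 151–200; slope 49/542.10, offset 497.58.
AQI = 151 + 49/542.10·497.58 ≈ 195.98 ⇒ 196.
PM10: 434 lies in 312–450, so I_lo=101, I_hi=150, C_lo=312, C_hi=450.
(150−101)/(450−312) × (434−312) + 101 = 49/138 × 122 + 101 ≈ 144.32 → 144.
O₃: 0.14576 ∈ [0.10386, 0.18462] ↔ index [101, 150].
101 + (0.14576−0.10386)·(150−101)/(0.18462−0.10386) = 101 + 0.04190·49/0.08076 ≈ 126.42, so AQI = 126.
PM2.5: 194.578 ∈ [182.451, 242.870] ↔ index [101, 150].
101 + (194.578−182.451)·(150−101)/(242.870−182.451) = 101 + 12.127·49/60.419 ≈ 110.84, so AQI = 111.
Sub-indices: SO₂→129, NO₂→196, PM10→144, O₃→126, PM2.5→111. Ranked high→low: 196, 144, 129, 126, 111. Second-highest sub-index = 144.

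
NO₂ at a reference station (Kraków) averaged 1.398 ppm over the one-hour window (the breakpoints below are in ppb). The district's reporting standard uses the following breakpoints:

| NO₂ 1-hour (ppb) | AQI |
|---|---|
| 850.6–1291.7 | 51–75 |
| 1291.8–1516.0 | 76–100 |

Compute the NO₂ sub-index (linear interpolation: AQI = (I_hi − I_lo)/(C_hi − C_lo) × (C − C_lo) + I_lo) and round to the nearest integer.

87

Convert: 1.398 ppm = 1398 ppb.
NO₂: 1398.0 lies in 1291.8–1516.0, so I_lo=76, I_hi=100, C_lo=1291.8, C_hi=1516.0.
(100−76)/(1516.0−1291.8) × (1398.0−1291.8) + 76 = 24/224.2 × 106.2 + 76 ≈ 87.37 → 87.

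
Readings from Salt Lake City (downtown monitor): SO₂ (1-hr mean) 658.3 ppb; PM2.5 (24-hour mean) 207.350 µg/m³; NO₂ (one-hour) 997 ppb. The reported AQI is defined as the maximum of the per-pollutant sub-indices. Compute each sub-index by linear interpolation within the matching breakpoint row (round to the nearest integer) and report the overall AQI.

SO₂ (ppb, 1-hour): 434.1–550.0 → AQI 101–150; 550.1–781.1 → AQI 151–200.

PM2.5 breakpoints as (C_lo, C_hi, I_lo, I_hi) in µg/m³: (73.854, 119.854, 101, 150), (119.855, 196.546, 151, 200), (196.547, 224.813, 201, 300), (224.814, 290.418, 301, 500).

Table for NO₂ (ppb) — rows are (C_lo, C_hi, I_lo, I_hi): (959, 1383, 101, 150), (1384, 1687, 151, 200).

239

SO₂: 658.3 lies in 550.1–781.1, so I_lo=151, I_hi=200, C_lo=550.1, C_hi=781.1.
(200−151)/(781.1−550.1) × (658.3−550.1) + 151 = 49/231.0 × 108.2 + 151 ≈ 173.95 → 174.
PM2.5: row 196.547–224.813 (AQI 201–300). (300−201)·(207.350−196.547)/(224.813−196.547) + 201 = 99·10.803/28.266 + 201 ≈ 238.84 → 239.
NO₂: 997 lies in 959–1383, so I_lo=101, I_hi=150, C_lo=959, C_hi=1383.
(150−101)/(1383−959) × (997−959) + 101 = 49/424 × 38 + 101 ≈ 105.39 → 105.
Sub-indices: SO₂→174, PM2.5→239, NO₂→105. Overall AQI = max = 239; dominant pollutant is PM2.5.
AQI 239: Very Unhealthy.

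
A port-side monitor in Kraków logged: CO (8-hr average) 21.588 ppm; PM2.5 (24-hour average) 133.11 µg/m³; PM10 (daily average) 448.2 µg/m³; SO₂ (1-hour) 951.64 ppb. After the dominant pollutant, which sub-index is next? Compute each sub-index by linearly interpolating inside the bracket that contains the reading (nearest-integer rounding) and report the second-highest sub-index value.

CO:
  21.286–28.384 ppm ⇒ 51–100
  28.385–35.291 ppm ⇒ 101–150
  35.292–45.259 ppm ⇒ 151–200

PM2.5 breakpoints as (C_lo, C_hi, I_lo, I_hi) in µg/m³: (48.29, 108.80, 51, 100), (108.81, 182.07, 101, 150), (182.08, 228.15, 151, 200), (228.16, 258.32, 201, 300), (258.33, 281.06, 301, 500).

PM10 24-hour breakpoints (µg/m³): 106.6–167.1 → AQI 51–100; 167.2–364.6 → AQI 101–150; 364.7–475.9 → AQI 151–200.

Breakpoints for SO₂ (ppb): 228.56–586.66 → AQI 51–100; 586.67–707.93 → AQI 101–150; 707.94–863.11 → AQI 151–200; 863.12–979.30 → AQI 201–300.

CO 21.588: bracket 21.286–28.384 → index 51–100; slope 49/7.098, offset 0.302.
AQI = 51 + 49/7.098·0.302 ≈ 53.08 ⇒ 53.
PM2.5: 133.11 lies in 108.81–182.07, so I_lo=101, I_hi=150, C_lo=108.81, C_hi=182.07.
(150−101)/(182.07−108.81) × (133.11−108.81) + 101 = 49/73.26 × 24.30 + 101 ≈ 117.25 → 117.
PM10: 448.2 lies in 364.7–475.9, so I_lo=151, I_hi=200, C_lo=364.7, C_hi=475.9.
(200−151)/(475.9−364.7) × (448.2−364.7) + 151 = 49/111.2 × 83.5 + 151 ≈ 187.79 → 188.
SO₂: row 863.12–979.30 (AQI 201–300). (300−201)·(951.64−863.12)/(979.30−863.12) + 201 = 99·88.52/116.18 + 201 ≈ 276.43 → 276.
Sub-indices: CO→53, PM2.5→117, PM10→188, SO₂→276. Ranked high→low: 276, 188, 117, 53. Second-highest sub-index = 188.

188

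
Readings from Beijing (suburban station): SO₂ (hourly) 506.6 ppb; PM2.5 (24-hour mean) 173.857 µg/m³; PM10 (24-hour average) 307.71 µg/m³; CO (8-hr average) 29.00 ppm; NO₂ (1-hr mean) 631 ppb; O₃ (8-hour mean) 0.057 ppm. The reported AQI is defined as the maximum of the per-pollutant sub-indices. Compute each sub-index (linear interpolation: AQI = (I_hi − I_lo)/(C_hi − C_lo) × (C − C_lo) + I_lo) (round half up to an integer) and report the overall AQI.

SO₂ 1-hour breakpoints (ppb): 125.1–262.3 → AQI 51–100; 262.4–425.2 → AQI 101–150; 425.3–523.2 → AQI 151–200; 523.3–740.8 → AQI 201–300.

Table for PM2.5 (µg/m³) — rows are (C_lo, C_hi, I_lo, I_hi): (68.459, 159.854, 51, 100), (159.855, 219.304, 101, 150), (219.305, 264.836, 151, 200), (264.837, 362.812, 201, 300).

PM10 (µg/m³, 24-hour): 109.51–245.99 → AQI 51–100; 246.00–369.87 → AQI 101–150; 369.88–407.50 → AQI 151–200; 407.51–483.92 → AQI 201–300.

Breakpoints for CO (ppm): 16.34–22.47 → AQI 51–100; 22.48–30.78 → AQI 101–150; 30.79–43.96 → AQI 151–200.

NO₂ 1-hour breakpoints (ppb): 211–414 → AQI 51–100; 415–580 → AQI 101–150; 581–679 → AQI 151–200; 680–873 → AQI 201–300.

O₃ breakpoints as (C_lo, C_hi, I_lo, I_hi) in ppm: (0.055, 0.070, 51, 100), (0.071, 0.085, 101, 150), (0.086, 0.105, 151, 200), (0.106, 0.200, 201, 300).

192

SO₂ 506.6: bracket 425.3–523.2 → index 151–200; slope 49/97.9, offset 81.3.
AQI = 151 + 49/97.9·81.3 ≈ 191.69 ⇒ 192.
PM2.5: 173.857 lies in 159.855–219.304, so I_lo=101, I_hi=150, C_lo=159.855, C_hi=219.304.
(150−101)/(219.304−159.855) × (173.857−159.855) + 101 = 49/59.449 × 14.002 + 101 ≈ 112.54 → 113.
PM10: 307.71 lies in 246.00–369.87, so I_lo=101, I_hi=150, C_lo=246.00, C_hi=369.87.
(150−101)/(369.87−246.00) × (307.71−246.00) + 101 = 49/123.87 × 61.71 + 101 ≈ 125.41 → 125.
CO: 29.00 lies in 22.48–30.78, so I_lo=101, I_hi=150, C_lo=22.48, C_hi=30.78.
(150−101)/(30.78−22.48) × (29.00−22.48) + 101 = 49/8.30 × 6.52 + 101 ≈ 139.49 → 139.
NO₂: 631 ∈ [581, 679] ↔ index [151, 200].
151 + (631−581)·(200−151)/(679−581) = 151 + 50·49/98 ≈ 176.00, so AQI = 176.
O₃: 0.057 ∈ [0.055, 0.070] ↔ index [51, 100].
51 + (0.057−0.055)·(100−51)/(0.070−0.055) = 51 + 0.002·49/0.015 ≈ 57.53, so AQI = 58.
Sub-indices: SO₂→192, PM2.5→113, PM10→125, CO→139, NO₂→176, O₃→58. Overall AQI = max = 192; dominant pollutant is SO₂.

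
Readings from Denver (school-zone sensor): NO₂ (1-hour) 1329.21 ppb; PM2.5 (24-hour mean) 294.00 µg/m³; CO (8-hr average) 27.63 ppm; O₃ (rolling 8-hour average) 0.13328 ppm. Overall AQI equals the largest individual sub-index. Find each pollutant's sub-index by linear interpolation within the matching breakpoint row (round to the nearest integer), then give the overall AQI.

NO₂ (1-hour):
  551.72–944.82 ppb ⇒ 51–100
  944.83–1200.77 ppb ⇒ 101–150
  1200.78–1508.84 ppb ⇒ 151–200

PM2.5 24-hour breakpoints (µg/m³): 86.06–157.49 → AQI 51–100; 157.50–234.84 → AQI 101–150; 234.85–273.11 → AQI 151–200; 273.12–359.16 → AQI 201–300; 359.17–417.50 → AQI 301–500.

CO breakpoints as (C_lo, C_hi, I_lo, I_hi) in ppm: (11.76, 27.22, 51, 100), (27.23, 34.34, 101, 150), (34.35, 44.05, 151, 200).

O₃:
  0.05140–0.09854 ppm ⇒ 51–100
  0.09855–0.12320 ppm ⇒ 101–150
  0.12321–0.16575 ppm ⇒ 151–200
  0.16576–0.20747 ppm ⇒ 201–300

NO₂: 1329.21 ∈ [1200.78, 1508.84] ↔ index [151, 200].
151 + (1329.21−1200.78)·(200−151)/(1508.84−1200.78) = 151 + 128.43·49/308.06 ≈ 171.43, so AQI = 171.
PM2.5: row 273.12–359.16 (AQI 201–300). (300−201)·(294.00−273.12)/(359.16−273.12) + 201 = 99·20.88/86.04 + 201 ≈ 225.03 → 225.
CO 27.63: bracket 27.23–34.34 → index 101–150; slope 49/7.11, offset 0.40.
AQI = 101 + 49/7.11·0.40 ≈ 103.76 ⇒ 104.
O₃: row 0.12321–0.16575 (AQI 151–200). (200−151)·(0.13328−0.12321)/(0.16575−0.12321) + 151 = 49·0.01007/0.04254 + 151 ≈ 162.60 → 163.
Sub-indices: NO₂→171, PM2.5→225, CO→104, O₃→163. Overall AQI = max = 225; dominant pollutant is PM2.5.

225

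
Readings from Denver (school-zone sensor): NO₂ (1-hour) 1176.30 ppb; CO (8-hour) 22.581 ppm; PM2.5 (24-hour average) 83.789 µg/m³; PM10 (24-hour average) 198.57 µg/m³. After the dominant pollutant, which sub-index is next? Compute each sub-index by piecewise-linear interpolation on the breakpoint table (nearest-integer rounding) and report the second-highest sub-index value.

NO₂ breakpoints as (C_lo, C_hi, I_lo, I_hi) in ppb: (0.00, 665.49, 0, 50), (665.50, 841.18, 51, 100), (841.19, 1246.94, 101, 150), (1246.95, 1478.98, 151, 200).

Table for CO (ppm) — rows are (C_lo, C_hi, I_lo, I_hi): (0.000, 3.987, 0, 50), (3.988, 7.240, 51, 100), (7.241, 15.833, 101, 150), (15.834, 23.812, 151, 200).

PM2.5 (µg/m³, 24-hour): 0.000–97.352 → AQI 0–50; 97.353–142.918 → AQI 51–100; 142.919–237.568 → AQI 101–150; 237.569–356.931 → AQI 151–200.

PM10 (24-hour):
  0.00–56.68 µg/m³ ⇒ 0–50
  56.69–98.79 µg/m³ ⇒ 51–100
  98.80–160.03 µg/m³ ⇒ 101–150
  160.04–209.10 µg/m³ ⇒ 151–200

NO₂: 1176.30 ∈ [841.19, 1246.94] ↔ index [101, 150].
101 + (1176.30−841.19)·(150−101)/(1246.94−841.19) = 101 + 335.11·49/405.75 ≈ 141.47, so AQI = 141.
CO: 22.581 lies in 15.834–23.812, so I_lo=151, I_hi=200, C_lo=15.834, C_hi=23.812.
(200−151)/(23.812−15.834) × (22.581−15.834) + 151 = 49/7.978 × 6.747 + 151 ≈ 192.44 → 192.
PM2.5: 83.789 lies in 0.000–97.352, so I_lo=0, I_hi=50, C_lo=0.000, C_hi=97.352.
(50−0)/(97.352−0.000) × (83.789−0.000) + 0 = 50/97.352 × 83.789 + 0 ≈ 43.03 → 43.
PM10 198.57: bracket 160.04–209.10 → index 151–200; slope 49/49.06, offset 38.53.
AQI = 151 + 49/49.06·38.53 ≈ 189.48 ⇒ 189.
Sub-indices: NO₂→141, CO→192, PM2.5→43, PM10→189. Ranked high→low: 192, 189, 141, 43. Second-highest sub-index = 189.

189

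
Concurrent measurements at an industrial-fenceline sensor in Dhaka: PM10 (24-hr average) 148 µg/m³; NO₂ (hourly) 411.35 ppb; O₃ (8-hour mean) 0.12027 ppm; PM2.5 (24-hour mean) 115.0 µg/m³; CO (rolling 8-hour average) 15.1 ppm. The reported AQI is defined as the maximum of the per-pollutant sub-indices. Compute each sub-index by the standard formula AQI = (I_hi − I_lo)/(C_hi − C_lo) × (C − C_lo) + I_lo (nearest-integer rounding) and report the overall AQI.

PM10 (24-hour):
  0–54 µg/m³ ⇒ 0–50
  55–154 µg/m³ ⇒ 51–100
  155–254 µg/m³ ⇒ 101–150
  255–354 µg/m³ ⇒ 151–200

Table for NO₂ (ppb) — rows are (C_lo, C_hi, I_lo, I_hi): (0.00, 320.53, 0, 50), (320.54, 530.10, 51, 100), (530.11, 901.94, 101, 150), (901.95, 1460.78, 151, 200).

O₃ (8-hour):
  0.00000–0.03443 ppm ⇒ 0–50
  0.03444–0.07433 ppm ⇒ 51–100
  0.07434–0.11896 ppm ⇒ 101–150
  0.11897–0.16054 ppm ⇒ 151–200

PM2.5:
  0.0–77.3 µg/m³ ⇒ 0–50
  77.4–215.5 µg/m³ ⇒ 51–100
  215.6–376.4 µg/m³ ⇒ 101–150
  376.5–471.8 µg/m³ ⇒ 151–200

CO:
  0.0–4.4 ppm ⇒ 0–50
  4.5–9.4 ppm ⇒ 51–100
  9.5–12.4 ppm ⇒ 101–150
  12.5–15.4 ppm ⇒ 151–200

195

PM10: 148 ∈ [55, 154] ↔ index [51, 100].
51 + (148−55)·(100−51)/(154−55) = 51 + 93·49/99 ≈ 97.03, so AQI = 97.
NO₂: 411.35 ∈ [320.54, 530.10] ↔ index [51, 100].
51 + (411.35−320.54)·(100−51)/(530.10−320.54) = 51 + 90.81·49/209.56 ≈ 72.23, so AQI = 72.
O₃: 0.12027 lies in 0.11897–0.16054, so I_lo=151, I_hi=200, C_lo=0.11897, C_hi=0.16054.
(200−151)/(0.16054−0.11897) × (0.12027−0.11897) + 151 = 49/0.04157 × 0.00130 + 151 ≈ 152.53 → 153.
PM2.5: 115.0 lies in 77.4–215.5, so I_lo=51, I_hi=100, C_lo=77.4, C_hi=215.5.
(100−51)/(215.5−77.4) × (115.0−77.4) + 51 = 49/138.1 × 37.6 + 51 ≈ 64.34 → 64.
CO: 15.1 ∈ [12.5, 15.4] ↔ index [151, 200].
151 + (15.1−12.5)·(200−151)/(15.4−12.5) = 151 + 2.6·49/2.9 ≈ 194.93, so AQI = 195.
Sub-indices: PM10→97, NO₂→72, O₃→153, PM2.5→64, CO→195. Overall AQI = max = 195; dominant pollutant is CO.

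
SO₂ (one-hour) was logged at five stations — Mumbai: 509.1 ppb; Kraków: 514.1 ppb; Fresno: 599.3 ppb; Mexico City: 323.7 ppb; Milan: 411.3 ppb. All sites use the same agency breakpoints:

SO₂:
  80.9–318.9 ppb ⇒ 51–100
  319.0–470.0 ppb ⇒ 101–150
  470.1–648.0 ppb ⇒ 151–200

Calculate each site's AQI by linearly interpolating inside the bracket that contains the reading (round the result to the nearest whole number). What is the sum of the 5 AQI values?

746

Mumbai: 509.1 lies in 470.1–648.0, so I_lo=151, I_hi=200, C_lo=470.1, C_hi=648.0.
(200−151)/(648.0−470.1) × (509.1−470.1) + 151 = 49/177.9 × 39.0 + 151 ≈ 161.74 → 162.
Kraków 514.1: bracket 470.1–648.0 → index 151–200; slope 49/177.9, offset 44.0.
AQI = 151 + 49/177.9·44.0 ≈ 163.12 ⇒ 163.
Fresno 599.3: bracket 470.1–648.0 → index 151–200; slope 49/177.9, offset 129.2.
AQI = 151 + 49/177.9·129.2 ≈ 186.59 ⇒ 187.
Mexico City: 323.7 ∈ [319.0, 470.0] ↔ index [101, 150].
101 + (323.7−319.0)·(150−101)/(470.0−319.0) = 101 + 4.7·49/151.0 ≈ 102.53, so AQI = 103.
Milan: 411.3 ∈ [319.0, 470.0] ↔ index [101, 150].
101 + (411.3−319.0)·(150−101)/(470.0−319.0) = 101 + 92.3·49/151.0 ≈ 130.95, so AQI = 131.
AQIs: Mumbai=162, Kraków=163, Fresno=187, Mexico City=103, Milan=131. Sum = 162 + 163 + 187 + 103 + 131 = 746.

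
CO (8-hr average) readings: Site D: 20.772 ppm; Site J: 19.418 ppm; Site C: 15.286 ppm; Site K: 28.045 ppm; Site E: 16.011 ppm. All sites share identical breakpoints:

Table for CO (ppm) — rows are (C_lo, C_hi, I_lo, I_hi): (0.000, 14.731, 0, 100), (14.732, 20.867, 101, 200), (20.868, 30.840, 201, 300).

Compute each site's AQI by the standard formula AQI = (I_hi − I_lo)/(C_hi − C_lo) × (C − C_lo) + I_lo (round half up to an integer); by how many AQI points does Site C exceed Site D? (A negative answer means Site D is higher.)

Site D: 20.772 lies in 14.732–20.867, so I_lo=101, I_hi=200, C_lo=14.732, C_hi=20.867.
(200−101)/(20.867−14.732) × (20.772−14.732) + 101 = 99/6.135 × 6.040 + 101 ≈ 198.47 → 198.
Site J: 19.418 lies in 14.732–20.867, so I_lo=101, I_hi=200, C_lo=14.732, C_hi=20.867.
(200−101)/(20.867−14.732) × (19.418−14.732) + 101 = 99/6.135 × 4.686 + 101 ≈ 176.62 → 177.
Site C 15.286: bracket 14.732–20.867 → index 101–200; slope 99/6.135, offset 0.554.
AQI = 101 + 99/6.135·0.554 ≈ 109.94 ⇒ 110.
Site K: row 20.868–30.840 (AQI 201–300). (300−201)·(28.045−20.868)/(30.840−20.868) + 201 = 99·7.177/9.972 + 201 ≈ 272.25 → 272.
Site E: 16.011 lies in 14.732–20.867, so I_lo=101, I_hi=200, C_lo=14.732, C_hi=20.867.
(200−101)/(20.867−14.732) × (16.011−14.732) + 101 = 99/6.135 × 1.279 + 101 ≈ 121.64 → 122.
AQIs: Site D=198, Site J=177, Site C=110, Site K=272, Site E=122. Site C (110) − Site D (198) = -88.

-88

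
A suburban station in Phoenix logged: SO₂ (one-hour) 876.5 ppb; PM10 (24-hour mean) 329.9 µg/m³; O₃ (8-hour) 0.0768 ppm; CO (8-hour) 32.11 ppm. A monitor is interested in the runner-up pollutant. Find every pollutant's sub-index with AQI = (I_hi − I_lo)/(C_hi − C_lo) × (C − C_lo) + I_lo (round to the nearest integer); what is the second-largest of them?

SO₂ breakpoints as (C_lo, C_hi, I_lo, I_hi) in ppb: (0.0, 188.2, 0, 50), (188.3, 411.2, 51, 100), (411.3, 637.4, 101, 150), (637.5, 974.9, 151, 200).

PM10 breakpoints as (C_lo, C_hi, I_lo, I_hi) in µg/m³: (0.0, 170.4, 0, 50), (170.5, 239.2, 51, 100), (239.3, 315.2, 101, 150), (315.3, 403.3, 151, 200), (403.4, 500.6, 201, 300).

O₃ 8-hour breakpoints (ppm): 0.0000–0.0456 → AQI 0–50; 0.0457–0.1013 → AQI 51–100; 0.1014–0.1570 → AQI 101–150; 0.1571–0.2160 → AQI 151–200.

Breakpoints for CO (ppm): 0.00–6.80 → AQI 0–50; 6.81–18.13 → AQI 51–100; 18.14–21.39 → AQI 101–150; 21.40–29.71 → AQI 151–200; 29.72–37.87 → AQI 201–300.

SO₂: row 637.5–974.9 (AQI 151–200). (200−151)·(876.5−637.5)/(974.9−637.5) + 151 = 49·239.0/337.4 + 151 ≈ 185.71 → 186.
PM10: 329.9 lies in 315.3–403.3, so I_lo=151, I_hi=200, C_lo=315.3, C_hi=403.3.
(200−151)/(403.3−315.3) × (329.9−315.3) + 151 = 49/88.0 × 14.6 + 151 ≈ 159.13 → 159.
O₃ 0.0768: bracket 0.0457–0.1013 → index 51–100; slope 49/0.0556, offset 0.0311.
AQI = 51 + 49/0.0556·0.0311 ≈ 78.41 ⇒ 78.
CO: 32.11 lies in 29.72–37.87, so I_lo=201, I_hi=300, C_lo=29.72, C_hi=37.87.
(300−201)/(37.87−29.72) × (32.11−29.72) + 201 = 99/8.15 × 2.39 + 201 ≈ 230.03 → 230.
Sub-indices: SO₂→186, PM10→159, O₃→78, CO→230. Ranked high→low: 230, 186, 159, 78. Second-highest sub-index = 186.

186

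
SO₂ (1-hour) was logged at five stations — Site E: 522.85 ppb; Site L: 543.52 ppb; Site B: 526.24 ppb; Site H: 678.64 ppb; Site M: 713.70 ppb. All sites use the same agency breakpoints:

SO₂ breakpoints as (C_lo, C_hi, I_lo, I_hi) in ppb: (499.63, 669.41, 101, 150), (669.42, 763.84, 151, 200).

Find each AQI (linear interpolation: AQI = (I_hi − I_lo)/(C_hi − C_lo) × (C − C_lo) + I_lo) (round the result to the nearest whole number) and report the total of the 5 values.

Site E: 522.85 ∈ [499.63, 669.41] ↔ index [101, 150].
101 + (522.85−499.63)·(150−101)/(669.41−499.63) = 101 + 23.22·49/169.78 ≈ 107.70, so AQI = 108.
Site L: row 499.63–669.41 (AQI 101–150). (150−101)·(543.52−499.63)/(669.41−499.63) + 101 = 49·43.89/169.78 + 101 ≈ 113.67 → 114.
Site B 526.24: bracket 499.63–669.41 → index 101–150; slope 49/169.78, offset 26.61.
AQI = 101 + 49/169.78·26.61 ≈ 108.68 ⇒ 109.
Site H: 678.64 lies in 669.42–763.84, so I_lo=151, I_hi=200, C_lo=669.42, C_hi=763.84.
(200−151)/(763.84−669.42) × (678.64−669.42) + 151 = 49/94.42 × 9.22 + 151 ≈ 155.78 → 156.
Site M 713.70: bracket 669.42–763.84 → index 151–200; slope 49/94.42, offset 44.28.
AQI = 151 + 49/94.42·44.28 ≈ 173.98 ⇒ 174.
AQIs: Site E=108, Site L=114, Site B=109, Site H=156, Site M=174. Sum = 108 + 114 + 109 + 156 + 174 = 661.

661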